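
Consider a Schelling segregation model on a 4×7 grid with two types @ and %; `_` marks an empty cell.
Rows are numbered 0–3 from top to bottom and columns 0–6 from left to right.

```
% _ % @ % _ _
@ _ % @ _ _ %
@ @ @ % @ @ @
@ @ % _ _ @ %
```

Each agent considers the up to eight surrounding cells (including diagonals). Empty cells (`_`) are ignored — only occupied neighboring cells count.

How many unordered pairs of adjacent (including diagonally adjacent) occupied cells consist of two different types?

20

Scan each occupied cell's neighbors to the right and below (and the two forward diagonals) so each pair is counted once.
From row 0: 6 unlike of 8 pairs (running 6/8).
From row 1: 6 unlike of 11 pairs (running 12/19).
From row 2: 6 unlike of 19 pairs (running 18/38).
From row 3: 2 unlike of 3 pairs (running 20/41).
Total adjacent occupied pairs: 41; unlike-type pairs: 20.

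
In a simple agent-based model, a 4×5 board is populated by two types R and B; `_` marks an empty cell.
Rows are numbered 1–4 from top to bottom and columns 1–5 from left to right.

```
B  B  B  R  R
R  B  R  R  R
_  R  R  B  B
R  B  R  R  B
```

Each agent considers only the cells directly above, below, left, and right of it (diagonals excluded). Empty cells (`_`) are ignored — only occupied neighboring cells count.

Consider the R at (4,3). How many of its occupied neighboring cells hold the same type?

2

Occupied neighbors of (4,3): (3,3)=R, (4,2)=B, (4,4)=R.
Same type (R): 2 of 3.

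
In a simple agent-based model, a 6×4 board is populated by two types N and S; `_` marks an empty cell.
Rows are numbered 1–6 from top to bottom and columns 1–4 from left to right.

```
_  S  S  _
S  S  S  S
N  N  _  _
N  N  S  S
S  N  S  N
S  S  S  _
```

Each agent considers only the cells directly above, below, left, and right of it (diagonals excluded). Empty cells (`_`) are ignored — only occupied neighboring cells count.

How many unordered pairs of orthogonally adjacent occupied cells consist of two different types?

Scan each occupied cell's neighbors to the right and below so each pair is counted once.
Row 1: S(1,2)–S(1,3)= S(1,2)–S(2,2)= S(1,3)–S(2,3)=  → 0/3 unlike.
Row 2: S(2,1)–S(2,2)= S(2,1)–N(3,1)≠ S(2,2)–S(2,3)= S(2,2)–N(3,2)≠ S(2,3)–S(2,4)=  → 2/5 unlike.
Row 3: N(3,1)–N(3,2)= N(3,1)–N(4,1)= N(3,2)–N(4,2)=  → 0/3 unlike.
Row 4: N(4,1)–N(4,2)= N(4,1)–S(5,1)≠ N(4,2)–S(4,3)≠ N(4,2)–N(5,2)= S(4,3)–S(4,4)= S(4,3)–S(5,3)= S(4,4)–N(5,4)≠  → 3/7 unlike.
Row 5: S(5,1)–N(5,2)≠ S(5,1)–S(6,1)= N(5,2)–S(5,3)≠ N(5,2)–S(6,2)≠ S(5,3)–N(5,4)≠ S(5,3)–S(6,3)=  → 4/6 unlike.
Row 6: S(6,1)–S(6,2)= S(6,2)–S(6,3)=  → 0/2 unlike.
Total adjacent occupied pairs: 26; unlike-type pairs: 9.

9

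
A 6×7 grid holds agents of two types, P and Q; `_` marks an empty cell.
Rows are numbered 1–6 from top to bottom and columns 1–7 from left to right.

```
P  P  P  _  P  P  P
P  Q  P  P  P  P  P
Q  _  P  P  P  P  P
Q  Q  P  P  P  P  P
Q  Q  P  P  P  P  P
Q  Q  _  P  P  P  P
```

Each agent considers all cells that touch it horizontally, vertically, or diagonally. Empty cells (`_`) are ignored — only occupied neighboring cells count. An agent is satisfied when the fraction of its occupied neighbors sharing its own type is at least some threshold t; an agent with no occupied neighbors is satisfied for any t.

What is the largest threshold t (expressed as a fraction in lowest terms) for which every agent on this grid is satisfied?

1/7

Row 1: (1,1)P 2/3 · (1,2)P 4/5 · (1,3)P 3/4 · (1,5)P 4/4 · (1,6)P 5/5 · (1,7)P 3/3
Row 2: (2,1)P 2/4 · (2,2)Q 1/7 · (2,3)P 5/6 · (2,4)P 7/7 · (2,5)P 7/7 · (2,6)P 8/8 · (2,7)P 5/5
Row 3: (3,1)Q 3/4 · (3,3)P 5/7 · (3,4)P 8/8 · (3,5)P 8/8 · (3,6)P 8/8 · (3,7)P 5/5
Row 4: (4,1)Q 4/4 · (4,2)Q 4/7 · (4,3)P 5/7 · (4,4)P 8/8 · (4,5)P 8/8 · (4,6)P 8/8 · (4,7)P 5/5
Row 5: (5,1)Q 5/5 · (5,2)Q 5/7 · (5,3)P 4/7 · (5,4)P 7/7 · (5,5)P 8/8 · (5,6)P 8/8 · (5,7)P 5/5
Row 6: (6,1)Q 3/3 · (6,2)Q 3/4 · (6,4)P 4/4 · (6,5)P 5/5 · (6,6)P 5/5 · (6,7)P 3/3
The smallest same-type fraction is 1/7 at (2,2), which reduces to 1/7. Any threshold above that leaves this agent unsatisfied.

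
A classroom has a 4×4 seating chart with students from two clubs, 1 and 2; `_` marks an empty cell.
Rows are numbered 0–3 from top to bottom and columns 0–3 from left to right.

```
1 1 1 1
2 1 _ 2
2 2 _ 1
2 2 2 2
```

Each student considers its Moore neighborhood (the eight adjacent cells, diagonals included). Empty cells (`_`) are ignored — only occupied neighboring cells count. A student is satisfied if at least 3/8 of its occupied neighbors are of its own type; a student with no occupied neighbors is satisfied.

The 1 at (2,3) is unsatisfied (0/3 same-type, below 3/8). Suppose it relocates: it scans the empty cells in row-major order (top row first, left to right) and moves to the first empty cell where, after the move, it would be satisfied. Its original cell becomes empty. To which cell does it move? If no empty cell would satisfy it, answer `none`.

(1,2)

Vacating (2,3). Empty cells in order:
  (1,2): 4/6 same-type → satisfied — stop here.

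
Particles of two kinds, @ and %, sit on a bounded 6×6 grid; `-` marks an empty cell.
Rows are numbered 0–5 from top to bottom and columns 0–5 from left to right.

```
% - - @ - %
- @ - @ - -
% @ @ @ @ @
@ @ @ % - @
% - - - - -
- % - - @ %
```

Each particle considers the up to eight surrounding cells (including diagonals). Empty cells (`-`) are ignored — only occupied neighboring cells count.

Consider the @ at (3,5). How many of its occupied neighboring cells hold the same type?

2

Occupied neighbors of (3,5): (2,4)=@, (2,5)=@.
Same type (@): 2 of 2.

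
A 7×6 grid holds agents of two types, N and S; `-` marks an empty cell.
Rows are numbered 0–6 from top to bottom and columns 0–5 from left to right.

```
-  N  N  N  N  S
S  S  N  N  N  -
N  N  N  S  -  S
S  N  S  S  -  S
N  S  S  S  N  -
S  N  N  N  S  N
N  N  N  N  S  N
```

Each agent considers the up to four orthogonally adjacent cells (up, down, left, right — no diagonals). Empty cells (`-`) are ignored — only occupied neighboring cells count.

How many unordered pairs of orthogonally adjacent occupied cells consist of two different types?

Scan each occupied cell's neighbors to the right and below so each pair is counted once.
Row 0: N(0,1)–N(0,2)= N(0,1)–S(1,1)≠ N(0,2)–N(0,3)= N(0,2)–N(1,2)= N(0,3)–N(0,4)= N(0,3)–N(1,3)= N(0,4)–S(0,5)≠ N(0,4)–N(1,4)=  → 2/8 unlike.
Row 1: S(1,0)–S(1,1)= S(1,0)–N(2,0)≠ S(1,1)–N(1,2)≠ S(1,1)–N(2,1)≠ N(1,2)–N(1,3)= N(1,2)–N(2,2)= N(1,3)–N(1,4)= N(1,3)–S(2,3)≠  → 4/8 unlike.
Row 2: N(2,0)–N(2,1)= N(2,0)–S(3,0)≠ N(2,1)–N(2,2)= N(2,1)–N(3,1)= N(2,2)–S(2,3)≠ N(2,2)–S(3,2)≠ S(2,3)–S(3,3)= S(2,5)–S(3,5)=  → 3/8 unlike.
Row 3: S(3,0)–N(3,1)≠ S(3,0)–N(4,0)≠ N(3,1)–S(3,2)≠ N(3,1)–S(4,1)≠ S(3,2)–S(3,3)= S(3,2)–S(4,2)= S(3,3)–S(4,3)=  → 4/7 unlike.
Row 4: N(4,0)–S(4,1)≠ N(4,0)–S(5,0)≠ S(4,1)–S(4,2)= S(4,1)–N(5,1)≠ S(4,2)–S(4,3)= S(4,2)–N(5,2)≠ S(4,3)–N(4,4)≠ S(4,3)–N(5,3)≠ N(4,4)–S(5,4)≠  → 7/9 unlike.
Row 5: S(5,0)–N(5,1)≠ S(5,0)–N(6,0)≠ N(5,1)–N(5,2)= N(5,1)–N(6,1)= N(5,2)–N(5,3)= N(5,2)–N(6,2)= N(5,3)–S(5,4)≠ N(5,3)–N(6,3)= S(5,4)–N(5,5)≠ S(5,4)–S(6,4)= N(5,5)–N(6,5)=  → 4/11 unlike.
Row 6: N(6,0)–N(6,1)= N(6,1)–N(6,2)= N(6,2)–N(6,3)= N(6,3)–S(6,4)≠ S(6,4)–N(6,5)≠  → 2/5 unlike.
Total adjacent occupied pairs: 56; unlike-type pairs: 26.

26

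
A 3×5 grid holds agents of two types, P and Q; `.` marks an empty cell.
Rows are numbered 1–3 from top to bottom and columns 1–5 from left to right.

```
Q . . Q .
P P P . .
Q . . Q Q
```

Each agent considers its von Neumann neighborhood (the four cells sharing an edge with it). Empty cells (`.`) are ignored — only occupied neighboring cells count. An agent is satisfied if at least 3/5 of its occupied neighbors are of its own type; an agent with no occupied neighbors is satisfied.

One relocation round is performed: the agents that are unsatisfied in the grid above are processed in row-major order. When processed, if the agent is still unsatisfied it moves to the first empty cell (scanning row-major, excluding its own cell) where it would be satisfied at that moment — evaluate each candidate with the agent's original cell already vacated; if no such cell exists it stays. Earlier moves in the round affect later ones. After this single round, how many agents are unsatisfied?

0

Initially unsatisfied (in order): (1,1), (2,1), (3,1).
  (1,1) → (1,5).
  (2,1) → (1,1).
  (3,1): now satisfied by earlier moves; stays.
Resulting grid:
P . . Q Q
. P P . .
Q . . Q Q
All satisfied now.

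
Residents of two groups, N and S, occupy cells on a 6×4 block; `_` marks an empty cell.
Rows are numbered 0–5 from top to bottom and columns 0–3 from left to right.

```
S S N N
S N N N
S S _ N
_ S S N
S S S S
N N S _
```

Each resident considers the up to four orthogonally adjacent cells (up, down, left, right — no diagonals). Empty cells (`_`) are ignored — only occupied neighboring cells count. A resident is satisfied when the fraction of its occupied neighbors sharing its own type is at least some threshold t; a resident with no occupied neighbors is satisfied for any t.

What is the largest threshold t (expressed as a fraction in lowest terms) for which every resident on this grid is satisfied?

1/4

(0,0)S 2/2
(0,1)S 1/3
(0,2)N 2/3
(0,3)N 2/2
(1,0)S 2/3
(1,1)N 1/4
(1,2)N 3/3
(1,3)N 3/3
(2,0)S 2/2
(2,1)S 2/3
(2,3)N 2/2
(3,1)S 3/3
(3,2)S 2/3
(3,3)N 1/3
(4,0)S 1/2
(4,1)S 3/4
(4,2)S 4/4
(4,3)S 1/2
(5,0)N 1/2
(5,1)N 1/3
(5,2)S 1/2
The smallest same-type fraction is 1/4 at (1,1), which reduces to 1/4. Any threshold above that leaves this resident unsatisfied.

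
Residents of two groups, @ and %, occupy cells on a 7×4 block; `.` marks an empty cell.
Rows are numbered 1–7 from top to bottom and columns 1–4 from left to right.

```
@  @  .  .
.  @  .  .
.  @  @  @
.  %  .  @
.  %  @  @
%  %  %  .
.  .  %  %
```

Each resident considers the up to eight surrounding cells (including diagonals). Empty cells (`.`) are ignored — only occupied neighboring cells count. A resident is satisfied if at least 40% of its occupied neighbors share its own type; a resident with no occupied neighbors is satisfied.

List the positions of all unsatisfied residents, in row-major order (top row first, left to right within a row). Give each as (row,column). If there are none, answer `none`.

(1,1)@ 2/2 ✓
(1,2)@ 2/2 ✓
(2,2)@ 4/4 ✓
(3,2)@ 2/3 ✓
(3,3)@ 4/5 ✓
(3,4)@ 2/2 ✓
(4,2)% 1/4 ✗
(4,4)@ 4/4 ✓
(5,2)% 4/5 ✓
(5,3)@ 2/6 ✗
(5,4)@ 2/3 ✓
(6,1)% 2/2 ✓
(6,2)% 4/5 ✓
(6,3)% 4/6 ✓
(7,3)% 3/3 ✓
(7,4)% 2/2 ✓

(4,2), (5,3)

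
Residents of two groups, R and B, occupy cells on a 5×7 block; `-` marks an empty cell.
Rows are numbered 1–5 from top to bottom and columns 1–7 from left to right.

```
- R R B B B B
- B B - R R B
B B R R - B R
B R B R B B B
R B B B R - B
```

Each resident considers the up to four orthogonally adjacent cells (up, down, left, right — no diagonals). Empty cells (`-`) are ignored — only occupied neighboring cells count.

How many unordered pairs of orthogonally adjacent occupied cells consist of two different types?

Scan each occupied cell's neighbors to the right and below so each pair is counted once.
From row 1: 5 unlike of 10 pairs (running 5/10).
From row 2: 4 unlike of 7 pairs (running 9/17).
From row 3: 5 unlike of 10 pairs (running 14/27).
From row 4: 8 unlike of 12 pairs (running 22/39).
From row 5: 2 unlike of 4 pairs (running 24/43).
Total adjacent occupied pairs: 43; unlike-type pairs: 24.

24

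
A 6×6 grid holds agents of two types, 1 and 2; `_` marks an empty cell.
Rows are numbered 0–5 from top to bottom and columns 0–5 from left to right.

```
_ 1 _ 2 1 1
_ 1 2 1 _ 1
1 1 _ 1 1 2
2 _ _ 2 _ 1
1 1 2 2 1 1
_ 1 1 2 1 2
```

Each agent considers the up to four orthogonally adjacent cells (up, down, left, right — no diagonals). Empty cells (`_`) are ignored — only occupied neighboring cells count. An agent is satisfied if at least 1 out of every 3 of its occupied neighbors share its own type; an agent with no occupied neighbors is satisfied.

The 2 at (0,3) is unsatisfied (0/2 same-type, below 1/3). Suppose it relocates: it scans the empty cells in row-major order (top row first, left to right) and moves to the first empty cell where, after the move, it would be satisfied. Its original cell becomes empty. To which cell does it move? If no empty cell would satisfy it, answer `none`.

Vacating (0,3). Empty cells in order:
  (0,0): 0/1 same-type → still unsatisfied.
  (0,2): 1/2 same-type → satisfied — stop here.

(0,2)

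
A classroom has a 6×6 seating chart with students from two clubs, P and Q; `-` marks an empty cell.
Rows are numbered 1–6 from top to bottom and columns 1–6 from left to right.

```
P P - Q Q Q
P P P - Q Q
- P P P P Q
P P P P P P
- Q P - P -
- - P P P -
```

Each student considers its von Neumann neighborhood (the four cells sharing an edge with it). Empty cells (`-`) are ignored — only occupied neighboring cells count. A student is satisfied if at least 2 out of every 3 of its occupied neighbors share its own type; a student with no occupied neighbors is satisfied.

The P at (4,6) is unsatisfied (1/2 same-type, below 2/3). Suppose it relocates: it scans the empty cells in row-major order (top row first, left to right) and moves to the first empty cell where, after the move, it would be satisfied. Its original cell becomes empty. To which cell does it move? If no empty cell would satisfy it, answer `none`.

Vacating (4,6). Empty cells in order:
  (1,3): 2/3 same-type → satisfied — stop here.

(1,3)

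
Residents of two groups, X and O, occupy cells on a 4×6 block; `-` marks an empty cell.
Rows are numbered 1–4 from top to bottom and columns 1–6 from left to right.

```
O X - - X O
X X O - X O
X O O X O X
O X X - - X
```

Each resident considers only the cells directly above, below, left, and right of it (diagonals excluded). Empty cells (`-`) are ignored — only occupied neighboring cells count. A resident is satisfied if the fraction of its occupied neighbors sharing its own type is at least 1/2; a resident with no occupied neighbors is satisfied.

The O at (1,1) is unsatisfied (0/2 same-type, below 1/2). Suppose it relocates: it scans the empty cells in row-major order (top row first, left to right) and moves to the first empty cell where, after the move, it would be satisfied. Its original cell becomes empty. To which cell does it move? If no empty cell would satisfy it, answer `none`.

(1,3)

Vacating (1,1). Empty cells in order:
  (1,3): 1/2 same-type → satisfied — stop here.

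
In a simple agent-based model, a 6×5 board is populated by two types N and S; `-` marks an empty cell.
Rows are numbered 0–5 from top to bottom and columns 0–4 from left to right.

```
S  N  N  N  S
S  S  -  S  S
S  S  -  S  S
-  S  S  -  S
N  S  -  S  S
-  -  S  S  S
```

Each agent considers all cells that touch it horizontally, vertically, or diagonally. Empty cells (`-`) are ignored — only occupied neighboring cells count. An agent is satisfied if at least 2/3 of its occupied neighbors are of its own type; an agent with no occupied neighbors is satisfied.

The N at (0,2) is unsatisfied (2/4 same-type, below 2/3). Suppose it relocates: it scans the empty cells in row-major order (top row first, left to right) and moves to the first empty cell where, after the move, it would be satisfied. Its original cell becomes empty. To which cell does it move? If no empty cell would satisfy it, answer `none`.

Vacating (0,2). Empty cells in order:
  (1,2): 2/6 same-type → still unsatisfied.
  (2,2): 0/6 same-type → still unsatisfied.
  (3,0): 1/5 same-type → still unsatisfied.
  (3,3): 0/6 same-type → still unsatisfied.
  (4,2): 0/6 same-type → still unsatisfied.
  (5,0): 1/2 same-type → still unsatisfied.
  (5,1): 1/3 same-type → still unsatisfied.

none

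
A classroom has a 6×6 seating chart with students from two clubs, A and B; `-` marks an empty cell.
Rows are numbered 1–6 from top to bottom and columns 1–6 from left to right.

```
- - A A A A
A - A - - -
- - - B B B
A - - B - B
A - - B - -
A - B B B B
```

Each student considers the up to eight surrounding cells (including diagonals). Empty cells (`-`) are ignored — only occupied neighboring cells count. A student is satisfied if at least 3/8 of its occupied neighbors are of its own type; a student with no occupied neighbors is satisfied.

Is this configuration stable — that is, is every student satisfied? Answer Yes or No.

(1,3)A 2/2 ok
(1,4)A 3/3 ok
(1,5)A 2/2 ok
(1,6)A 1/1 ok
(2,1)A 0/0 ok
(2,3)A 2/3 ok
(3,4)B 2/3 ok
(3,5)B 4/4 ok
(3,6)B 2/2 ok
(4,1)A 1/1 ok
(4,4)B 3/3 ok
(4,6)B 2/2 ok
(5,1)A 2/2 ok
(5,4)B 4/4 ok
(6,1)A 1/1 ok
(6,3)B 2/2 ok
(6,4)B 3/3 ok
(6,5)B 3/3 ok
(6,6)B 1/1 ok
All meet the threshold, so the configuration is stable.

Yes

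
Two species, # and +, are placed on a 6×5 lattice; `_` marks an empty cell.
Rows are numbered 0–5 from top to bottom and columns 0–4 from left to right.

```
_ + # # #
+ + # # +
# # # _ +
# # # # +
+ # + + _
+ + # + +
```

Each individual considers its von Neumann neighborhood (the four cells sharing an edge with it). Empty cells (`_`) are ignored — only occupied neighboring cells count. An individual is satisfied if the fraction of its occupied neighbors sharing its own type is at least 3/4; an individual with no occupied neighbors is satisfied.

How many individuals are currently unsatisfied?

(0,1)+ 1/2 not
(0,2)# 2/3 not
(0,3)# 3/3 satisfied
(0,4)# 1/2 not
(1,0)+ 1/2 not
(1,1)+ 2/4 not
(1,2)# 3/4 satisfied
(1,3)# 2/3 not
(1,4)+ 1/3 not
(2,0)# 2/3 not
(2,1)# 3/4 satisfied
(2,2)# 3/3 satisfied
(2,4)+ 2/2 satisfied
(3,0)# 2/3 not
(3,1)# 4/4 satisfied
(3,2)# 3/4 satisfied
(3,3)# 1/3 not
(3,4)+ 1/2 not
(4,0)+ 1/3 not
(4,1)# 1/4 not
(4,2)+ 1/4 not
(4,3)+ 2/3 not
(5,0)+ 2/2 satisfied
(5,1)+ 1/3 not
(5,2)# 0/3 not
(5,3)+ 2/3 not
(5,4)+ 1/1 satisfied
Unsatisfied: (0,1), (0,2), (0,4), (1,0), (1,1), (1,3), (1,4), (2,0), (3,0), (3,3), (3,4), (4,0), (4,1), (4,2), (4,3), (5,1), (5,2), (5,3) — 18 in total.

18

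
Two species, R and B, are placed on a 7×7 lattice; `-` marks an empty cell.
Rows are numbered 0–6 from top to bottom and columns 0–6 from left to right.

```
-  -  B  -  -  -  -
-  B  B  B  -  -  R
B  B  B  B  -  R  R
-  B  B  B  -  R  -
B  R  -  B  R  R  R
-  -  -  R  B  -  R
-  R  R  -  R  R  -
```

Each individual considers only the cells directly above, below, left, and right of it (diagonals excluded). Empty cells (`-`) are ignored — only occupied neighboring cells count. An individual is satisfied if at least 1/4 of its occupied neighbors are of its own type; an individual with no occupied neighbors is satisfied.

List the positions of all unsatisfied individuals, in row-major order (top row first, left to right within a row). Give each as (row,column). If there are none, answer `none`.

(0,2)B 1/1 ok
(1,1)B 2/2 ok
(1,2)B 4/4 ok
(1,3)B 2/2 ok
(1,6)R 1/1 ok
(2,0)B 1/1 ok
(2,1)B 4/4 ok
(2,2)B 4/4 ok
(2,3)B 3/3 ok
(2,5)R 2/2 ok
(2,6)R 2/2 ok
(3,1)B 2/3 ok
(3,2)B 3/3 ok
(3,3)B 3/3 ok
(3,5)R 2/2 ok
(4,0)B 0/1 unhappy
(4,1)R 0/2 unhappy
(4,3)B 1/3 ok
(4,4)R 1/3 ok
(4,5)R 3/3 ok
(4,6)R 2/2 ok
(5,3)R 0/2 unhappy
(5,4)B 0/3 unhappy
(5,6)R 1/1 ok
(6,1)R 1/1 ok
(6,2)R 1/1 ok
(6,4)R 1/2 ok
(6,5)R 1/1 ok

(4,0), (4,1), (5,3), (5,4)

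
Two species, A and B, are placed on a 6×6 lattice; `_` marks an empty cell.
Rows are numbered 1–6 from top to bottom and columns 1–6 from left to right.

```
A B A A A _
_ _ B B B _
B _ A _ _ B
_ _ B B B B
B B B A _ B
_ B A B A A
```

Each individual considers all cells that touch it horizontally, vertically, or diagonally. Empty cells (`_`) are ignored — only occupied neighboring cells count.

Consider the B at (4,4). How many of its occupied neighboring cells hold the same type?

3

Occupied neighbors of (4,4): (3,3)=A, (4,3)=B, (4,5)=B, (5,3)=B, (5,4)=A.
Same type (B): 3 of 5.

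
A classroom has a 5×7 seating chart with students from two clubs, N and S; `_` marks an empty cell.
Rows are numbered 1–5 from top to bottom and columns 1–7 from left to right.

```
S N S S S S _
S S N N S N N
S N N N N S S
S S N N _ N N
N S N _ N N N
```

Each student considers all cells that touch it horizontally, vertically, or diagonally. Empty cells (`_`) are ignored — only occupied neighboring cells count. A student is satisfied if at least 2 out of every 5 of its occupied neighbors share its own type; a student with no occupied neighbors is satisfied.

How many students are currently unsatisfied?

8

(1,1)S 2/3 ✓
(1,2)N 1/5 ✗
(1,3)S 2/5 ✓
(1,4)S 3/5 ✓
(1,5)S 3/5 ✓
(1,6)S 2/4 ✓
(2,1)S 3/5 ✓
(2,2)S 4/8 ✓
(2,3)N 5/8 ✓
(2,4)N 4/8 ✓
(2,5)S 4/8 ✓
(2,6)N 2/7 ✗
(2,7)N 1/4 ✗
(3,1)S 4/5 ✓
(3,2)N 3/8 ✗
(3,3)N 6/8 ✓
(3,4)N 6/7 ✓
(3,5)N 5/7 ✓
(3,6)S 2/7 ✗
(3,7)S 1/5 ✗
(4,1)S 3/5 ✓
(4,2)S 3/8 ✗
(4,3)N 5/7 ✓
(4,4)N 6/6 ✓
(4,6)N 5/7 ✓
(4,7)N 3/5 ✓
(5,1)N 0/3 ✗
(5,2)S 2/5 ✓
(5,3)N 2/4 ✓
(5,5)N 3/3 ✓
(5,6)N 4/4 ✓
(5,7)N 3/3 ✓
Unsatisfied: (1,2), (2,6), (2,7), (3,2), (3,6), (3,7), (4,2), (5,1) — 8 in total.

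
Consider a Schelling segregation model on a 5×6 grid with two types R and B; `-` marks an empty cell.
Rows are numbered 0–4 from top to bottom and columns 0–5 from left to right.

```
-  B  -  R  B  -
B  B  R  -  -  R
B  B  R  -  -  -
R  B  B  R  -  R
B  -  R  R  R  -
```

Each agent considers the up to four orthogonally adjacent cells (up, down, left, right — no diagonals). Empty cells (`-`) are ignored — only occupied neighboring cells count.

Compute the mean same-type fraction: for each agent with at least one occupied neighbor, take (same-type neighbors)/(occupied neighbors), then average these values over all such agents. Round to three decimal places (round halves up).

(0,1)B 1/1
(0,3)R 0/1
(0,4)B 0/1
(1,0)B 2/2
(1,1)B 3/4
(1,2)R 1/2
(1,5)R — no occupied neighbors
(2,0)B 2/3
(2,1)B 3/4
(2,2)R 1/3
(3,0)R 0/3
(3,1)B 2/3
(3,2)B 1/4
(3,3)R 1/2
(3,5)R — no occupied neighbors
(4,0)B 0/1
(4,2)R 1/2
(4,3)R 3/3
(4,4)R 1/1
Sum over 17 agents: 1/1 + 0/1 + 0/1 + 2/2 + 3/4 + 1/2 + 2/3 + 3/4 + 1/3 + 0/3 + 2/3 + 1/4 + 1/2 + 0/1 + 1/2 + 3/3 + 1/1 = 107/12; mean = 107/12 ÷ 17 = 107/204 = 0.524509… → 0.525.

0.525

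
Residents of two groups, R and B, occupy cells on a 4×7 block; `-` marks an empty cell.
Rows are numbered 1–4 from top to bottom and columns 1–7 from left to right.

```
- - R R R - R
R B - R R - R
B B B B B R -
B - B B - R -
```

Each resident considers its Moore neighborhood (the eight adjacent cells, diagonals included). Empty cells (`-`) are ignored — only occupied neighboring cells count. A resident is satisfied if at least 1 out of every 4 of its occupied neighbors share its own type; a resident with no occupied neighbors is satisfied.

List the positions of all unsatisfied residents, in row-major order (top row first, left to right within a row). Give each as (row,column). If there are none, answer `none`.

(2,1)

(1,3)R 2/3 ✓
(1,4)R 4/4 ✓
(1,5)R 3/3 ✓
(1,7)R 1/1 ✓
(2,1)R 0/3 ✗
(2,2)B 3/5 ✓
(2,4)R 4/7 ✓
(2,5)R 4/6 ✓
(2,7)R 2/2 ✓
(3,1)B 3/4 ✓
(3,2)B 5/6 ✓
(3,3)B 5/6 ✓
(3,4)B 4/6 ✓
(3,5)B 2/6 ✓
(3,6)R 3/4 ✓
(4,1)B 2/2 ✓
(4,3)B 4/4 ✓
(4,4)B 4/4 ✓
(4,6)R 1/2 ✓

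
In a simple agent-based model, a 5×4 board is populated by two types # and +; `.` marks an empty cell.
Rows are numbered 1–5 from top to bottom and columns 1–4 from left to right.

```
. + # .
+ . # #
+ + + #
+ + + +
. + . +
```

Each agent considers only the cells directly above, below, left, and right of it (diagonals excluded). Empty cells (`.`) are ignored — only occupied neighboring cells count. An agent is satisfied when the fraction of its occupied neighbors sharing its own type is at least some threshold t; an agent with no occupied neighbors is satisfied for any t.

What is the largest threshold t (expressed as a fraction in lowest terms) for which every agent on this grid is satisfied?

0/1

Row 1: (1,2)+ 0/1 · (1,3)# 1/2
Row 2: (2,1)+ 1/1 · (2,3)# 2/3 · (2,4)# 2/2
Row 3: (3,1)+ 3/3 · (3,2)+ 3/3 · (3,3)+ 2/4 · (3,4)# 1/3
Row 4: (4,1)+ 2/2 · (4,2)+ 4/4 · (4,3)+ 3/3 · (4,4)+ 2/3
Row 5: (5,2)+ 1/1 · (5,4)+ 1/1
The smallest same-type fraction is 0/1 at (1,2), which reduces to 0/1. Any threshold above that leaves this agent unsatisfied.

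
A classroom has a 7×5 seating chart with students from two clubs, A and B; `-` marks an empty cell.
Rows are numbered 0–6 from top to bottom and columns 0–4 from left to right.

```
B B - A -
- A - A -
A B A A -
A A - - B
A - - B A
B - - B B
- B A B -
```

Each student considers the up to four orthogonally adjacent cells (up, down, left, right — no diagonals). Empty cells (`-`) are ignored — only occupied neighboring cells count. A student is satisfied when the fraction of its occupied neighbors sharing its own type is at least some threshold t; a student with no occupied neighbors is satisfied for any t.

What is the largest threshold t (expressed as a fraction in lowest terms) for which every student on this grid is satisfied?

Row 0: (0,0)B 1/1 · (0,1)B 1/2 · (0,3)A 1/1
Row 1: (1,1)A 0/2 · (1,3)A 2/2
Row 2: (2,0)A 1/2 · (2,1)B 0/4 · (2,2)A 1/2 · (2,3)A 2/2
Row 3: (3,0)A 3/3 · (3,1)A 1/2 · (3,4)B 0/1
Row 4: (4,0)A 1/2 · (4,3)B 1/2 · (4,4)A 0/3
Row 5: (5,0)B 0/1 · (5,3)B 3/3 · (5,4)B 1/2
Row 6: (6,1)B 0/1 · (6,2)A 0/2 · (6,3)B 1/2
The smallest same-type fraction is 0/2 at (1,1), which reduces to 0/1. Any threshold above that leaves this student unsatisfied.

0/1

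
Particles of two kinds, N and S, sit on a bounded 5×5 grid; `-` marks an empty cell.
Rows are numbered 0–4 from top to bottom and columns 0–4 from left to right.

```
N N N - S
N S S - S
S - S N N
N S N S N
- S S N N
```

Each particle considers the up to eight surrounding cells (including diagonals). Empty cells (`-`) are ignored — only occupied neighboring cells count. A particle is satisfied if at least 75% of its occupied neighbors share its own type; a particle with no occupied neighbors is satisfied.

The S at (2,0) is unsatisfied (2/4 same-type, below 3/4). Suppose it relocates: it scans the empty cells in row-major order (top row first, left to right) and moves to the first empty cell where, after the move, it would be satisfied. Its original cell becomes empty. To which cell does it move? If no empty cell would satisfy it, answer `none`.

(0,3)

Vacating (2,0). Empty cells in order:
  (0,3): 3/4 same-type → satisfied — stop here.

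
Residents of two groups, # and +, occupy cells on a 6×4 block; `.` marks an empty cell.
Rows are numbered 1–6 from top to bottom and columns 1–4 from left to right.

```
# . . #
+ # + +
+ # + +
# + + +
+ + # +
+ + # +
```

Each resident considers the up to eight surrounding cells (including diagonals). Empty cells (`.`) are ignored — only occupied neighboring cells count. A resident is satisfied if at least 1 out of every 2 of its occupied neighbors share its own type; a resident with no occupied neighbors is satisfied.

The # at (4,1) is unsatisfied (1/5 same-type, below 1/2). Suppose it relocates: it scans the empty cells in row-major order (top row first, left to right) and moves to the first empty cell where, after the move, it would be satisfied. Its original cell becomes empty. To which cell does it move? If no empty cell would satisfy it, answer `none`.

Vacating (4,1). Empty cells in order:
  (1,2): 2/4 same-type → satisfied — stop here.

(1,2)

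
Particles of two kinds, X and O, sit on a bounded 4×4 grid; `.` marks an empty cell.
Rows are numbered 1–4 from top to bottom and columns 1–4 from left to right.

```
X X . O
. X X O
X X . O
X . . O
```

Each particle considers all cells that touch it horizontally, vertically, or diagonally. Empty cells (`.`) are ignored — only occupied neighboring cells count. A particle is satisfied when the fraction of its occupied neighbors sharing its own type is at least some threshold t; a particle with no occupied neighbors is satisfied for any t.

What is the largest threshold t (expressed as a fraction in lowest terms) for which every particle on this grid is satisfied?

(1,1)X 2/2
(1,2)X 3/3
(1,4)O 1/2
(2,2)X 5/5
(2,3)X 3/6
(2,4)O 2/3
(3,1)X 3/3
(3,2)X 4/4
(3,4)O 2/3
(4,1)X 2/2
(4,4)O 1/1
The smallest same-type fraction is 1/2 at (1,4), which reduces to 1/2. Any threshold above that leaves this particle unsatisfied.

1/2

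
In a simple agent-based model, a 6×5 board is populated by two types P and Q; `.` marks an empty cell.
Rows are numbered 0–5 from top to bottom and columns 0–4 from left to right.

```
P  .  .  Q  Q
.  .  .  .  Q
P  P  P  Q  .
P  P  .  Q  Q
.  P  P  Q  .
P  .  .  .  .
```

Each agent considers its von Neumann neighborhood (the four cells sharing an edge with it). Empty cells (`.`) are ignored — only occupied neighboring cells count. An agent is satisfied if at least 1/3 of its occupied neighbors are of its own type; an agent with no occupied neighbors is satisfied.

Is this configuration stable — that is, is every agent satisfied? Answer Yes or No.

Yes

(0,0)P 0/0 ok
(0,3)Q 1/1 ok
(0,4)Q 2/2 ok
(1,4)Q 1/1 ok
(2,0)P 2/2 ok
(2,1)P 3/3 ok
(2,2)P 1/2 ok
(2,3)Q 1/2 ok
(3,0)P 2/2 ok
(3,1)P 3/3 ok
(3,3)Q 3/3 ok
(3,4)Q 1/1 ok
(4,1)P 2/2 ok
(4,2)P 1/2 ok
(4,3)Q 1/2 ok
(5,0)P 0/0 ok
All meet the threshold, so the configuration is stable.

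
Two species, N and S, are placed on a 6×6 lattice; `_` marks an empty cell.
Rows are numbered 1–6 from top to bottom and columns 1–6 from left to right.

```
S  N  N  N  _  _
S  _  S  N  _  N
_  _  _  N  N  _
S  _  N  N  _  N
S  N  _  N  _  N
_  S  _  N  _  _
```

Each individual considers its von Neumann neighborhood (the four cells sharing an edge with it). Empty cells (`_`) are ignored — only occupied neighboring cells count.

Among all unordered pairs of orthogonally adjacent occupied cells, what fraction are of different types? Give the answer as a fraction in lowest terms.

5/17

Scan each occupied cell's neighbors to the right and below so each pair is counted once.
Row 1: S(1,1)–N(1,2)≠ S(1,1)–S(2,1)= N(1,2)–N(1,3)= N(1,3)–N(1,4)= N(1,3)–S(2,3)≠ N(1,4)–N(2,4)=  → 2/6 unlike.
Row 2: S(2,3)–N(2,4)≠ N(2,4)–N(3,4)=  → 1/2 unlike.
Row 3: N(3,4)–N(3,5)= N(3,4)–N(4,4)=  → 0/2 unlike.
Row 4: S(4,1)–S(5,1)= N(4,3)–N(4,4)= N(4,4)–N(5,4)= N(4,6)–N(5,6)=  → 0/4 unlike.
Row 5: S(5,1)–N(5,2)≠ N(5,2)–S(6,2)≠ N(5,4)–N(6,4)=  → 2/3 unlike.
Total adjacent occupied pairs: 17; unlike-type pairs: 5.
5/17 is already in lowest terms.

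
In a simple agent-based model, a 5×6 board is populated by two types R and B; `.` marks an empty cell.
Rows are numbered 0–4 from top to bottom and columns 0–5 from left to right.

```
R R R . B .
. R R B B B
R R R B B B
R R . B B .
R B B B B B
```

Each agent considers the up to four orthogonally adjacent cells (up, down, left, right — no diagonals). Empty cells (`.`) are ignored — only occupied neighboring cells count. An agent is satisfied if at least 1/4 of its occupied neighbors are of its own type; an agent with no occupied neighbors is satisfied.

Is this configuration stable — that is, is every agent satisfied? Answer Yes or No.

Yes

Row 0: (0,0)R 1/1 ✓ · (0,1)R 3/3 ✓ · (0,2)R 2/2 ✓ · (0,4)B 1/1 ✓
Row 1: (1,1)R 3/3 ✓ · (1,2)R 3/4 ✓ · (1,3)B 2/3 ✓ · (1,4)B 4/4 ✓ · (1,5)B 2/2 ✓
Row 2: (2,0)R 2/2 ✓ · (2,1)R 4/4 ✓ · (2,2)R 2/3 ✓ · (2,3)B 3/4 ✓ · (2,4)B 4/4 ✓ · (2,5)B 2/2 ✓
Row 3: (3,0)R 3/3 ✓ · (3,1)R 2/3 ✓ · (3,3)B 3/3 ✓ · (3,4)B 3/3 ✓
Row 4: (4,0)R 1/2 ✓ · (4,1)B 1/3 ✓ · (4,2)B 2/2 ✓ · (4,3)B 3/3 ✓ · (4,4)B 3/3 ✓ · (4,5)B 1/1 ✓
All meet the threshold, so the configuration is stable.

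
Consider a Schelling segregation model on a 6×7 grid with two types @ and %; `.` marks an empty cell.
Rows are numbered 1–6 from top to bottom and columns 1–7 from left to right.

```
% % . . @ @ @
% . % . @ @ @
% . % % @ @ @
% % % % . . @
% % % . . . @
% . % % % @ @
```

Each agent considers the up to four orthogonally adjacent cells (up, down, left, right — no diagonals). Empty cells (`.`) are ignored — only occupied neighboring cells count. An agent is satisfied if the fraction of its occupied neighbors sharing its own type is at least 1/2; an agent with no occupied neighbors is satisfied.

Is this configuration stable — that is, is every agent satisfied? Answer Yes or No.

Yes

(1,1)% 2/2 ok
(1,2)% 1/1 ok
(1,5)@ 2/2 ok
(1,6)@ 3/3 ok
(1,7)@ 2/2 ok
(2,1)% 2/2 ok
(2,3)% 1/1 ok
(2,5)@ 3/3 ok
(2,6)@ 4/4 ok
(2,7)@ 3/3 ok
(3,1)% 2/2 ok
(3,3)% 3/3 ok
(3,4)% 2/3 ok
(3,5)@ 2/3 ok
(3,6)@ 3/3 ok
(3,7)@ 3/3 ok
(4,1)% 3/3 ok
(4,2)% 3/3 ok
(4,3)% 4/4 ok
(4,4)% 2/2 ok
(4,7)@ 2/2 ok
(5,1)% 3/3 ok
(5,2)% 3/3 ok
(5,3)% 3/3 ok
(5,7)@ 2/2 ok
(6,1)% 1/1 ok
(6,3)% 2/2 ok
(6,4)% 2/2 ok
(6,5)% 1/2 ok
(6,6)@ 1/2 ok
(6,7)@ 2/2 ok
All meet the threshold, so the configuration is stable.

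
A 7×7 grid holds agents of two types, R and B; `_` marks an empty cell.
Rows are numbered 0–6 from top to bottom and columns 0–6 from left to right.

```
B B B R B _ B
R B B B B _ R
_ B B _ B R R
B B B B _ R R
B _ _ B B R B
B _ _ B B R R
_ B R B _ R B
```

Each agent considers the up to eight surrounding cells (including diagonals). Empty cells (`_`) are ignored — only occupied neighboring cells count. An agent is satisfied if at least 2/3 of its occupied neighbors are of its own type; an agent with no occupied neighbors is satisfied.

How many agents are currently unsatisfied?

Row 0: (0,0)B 2/3 ok · (0,1)B 4/5 ok · (0,2)B 4/5 ok · (0,3)R 0/5 unhappy · (0,4)B 2/3 ok · (0,6)B 0/1 unhappy
Row 1: (1,0)R 0/4 unhappy · (1,1)B 6/7 ok · (1,2)B 6/7 ok · (1,3)B 6/7 ok · (1,4)B 3/5 unhappy · (1,6)R 2/3 ok
Row 2: (2,1)B 6/7 ok · (2,2)B 7/7 ok · (2,4)B 3/5 unhappy · (2,5)R 4/6 ok · (2,6)R 4/4 ok
Row 3: (3,0)B 3/3 ok · (3,1)B 5/5 ok · (3,2)B 5/5 ok · (3,3)B 5/5 ok · (3,5)R 4/7 unhappy · (3,6)R 4/5 ok
Row 4: (4,0)B 3/3 ok · (4,3)B 5/5 ok · (4,4)B 4/7 unhappy · (4,5)R 4/7 unhappy · (4,6)B 0/5 unhappy
Row 5: (5,0)B 2/2 ok · (5,3)B 4/5 ok · (5,4)B 4/7 unhappy · (5,5)R 3/7 unhappy · (5,6)R 3/5 unhappy
Row 6: (6,1)B 1/2 unhappy · (6,2)R 0/3 unhappy · (6,3)B 2/3 ok · (6,5)R 2/4 unhappy · (6,6)B 0/3 unhappy
Unsatisfied: (0,3), (0,6), (1,0), (1,4), (2,4), (3,5), (4,4), (4,5), (4,6), (5,4), (5,5), (5,6), (6,1), (6,2), (6,5), (6,6) — 16 in total.

16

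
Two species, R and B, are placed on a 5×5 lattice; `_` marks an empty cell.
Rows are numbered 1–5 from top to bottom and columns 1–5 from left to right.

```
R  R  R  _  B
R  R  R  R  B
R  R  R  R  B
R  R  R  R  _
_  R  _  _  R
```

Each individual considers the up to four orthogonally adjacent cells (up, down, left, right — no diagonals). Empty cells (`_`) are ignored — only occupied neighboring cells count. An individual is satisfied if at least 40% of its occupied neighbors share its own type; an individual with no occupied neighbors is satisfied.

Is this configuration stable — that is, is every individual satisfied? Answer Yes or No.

(1,1)R 2/2 ✓
(1,2)R 3/3 ✓
(1,3)R 2/2 ✓
(1,5)B 1/1 ✓
(2,1)R 3/3 ✓
(2,2)R 4/4 ✓
(2,3)R 4/4 ✓
(2,4)R 2/3 ✓
(2,5)B 2/3 ✓
(3,1)R 3/3 ✓
(3,2)R 4/4 ✓
(3,3)R 4/4 ✓
(3,4)R 3/4 ✓
(3,5)B 1/2 ✓
(4,1)R 2/2 ✓
(4,2)R 4/4 ✓
(4,3)R 3/3 ✓
(4,4)R 2/2 ✓
(5,2)R 1/1 ✓
(5,5)R 0/0 ✓
All meet the threshold, so the configuration is stable.

Yes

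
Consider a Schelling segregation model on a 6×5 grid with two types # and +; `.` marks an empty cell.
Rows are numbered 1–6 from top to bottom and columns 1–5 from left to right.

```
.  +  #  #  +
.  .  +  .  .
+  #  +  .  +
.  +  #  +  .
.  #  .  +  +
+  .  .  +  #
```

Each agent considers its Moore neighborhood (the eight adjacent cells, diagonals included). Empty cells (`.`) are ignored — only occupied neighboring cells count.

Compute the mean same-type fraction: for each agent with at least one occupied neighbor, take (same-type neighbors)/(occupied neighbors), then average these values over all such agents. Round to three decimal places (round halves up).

0.431

(1,2)+ 1/2
(1,3)# 1/3
(1,4)# 1/3
(1,5)+ 0/1
(2,3)+ 2/5
(3,1)+ 1/2
(3,2)# 1/5
(3,3)+ 3/5
(3,5)+ 1/1
(4,2)+ 2/5
(4,3)# 2/6
(4,4)+ 4/5
(5,2)# 1/3
(5,4)+ 3/5
(5,5)+ 3/4
(6,1)+ 0/1
(6,4)+ 2/3
(6,5)# 0/3
Sum over 18 agents: 1/2 + 1/3 + 1/3 + 0/1 + 2/5 + 1/2 + 1/5 + 3/5 + 1/1 + 2/5 + 2/6 + 4/5 + 1/3 + 3/5 + 3/4 + 0/1 + 2/3 + 0/3 = 31/4; mean = 31/4 ÷ 18 = 31/72 = 0.430555… → 0.431.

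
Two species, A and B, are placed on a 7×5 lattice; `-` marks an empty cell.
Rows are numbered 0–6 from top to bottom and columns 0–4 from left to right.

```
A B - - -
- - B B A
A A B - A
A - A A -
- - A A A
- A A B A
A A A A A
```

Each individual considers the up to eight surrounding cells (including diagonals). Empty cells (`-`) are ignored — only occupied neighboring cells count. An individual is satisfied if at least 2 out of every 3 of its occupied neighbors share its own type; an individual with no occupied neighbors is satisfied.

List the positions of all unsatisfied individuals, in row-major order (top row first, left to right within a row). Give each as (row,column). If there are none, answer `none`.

(0,0), (0,1), (1,3), (1,4), (2,1), (2,2), (5,3)

Row 0: (0,0)A 0/1 unhappy · (0,1)B 1/2 unhappy
Row 1: (1,2)B 3/4 ok · (1,3)B 2/4 unhappy · (1,4)A 1/2 unhappy
Row 2: (2,0)A 2/2 ok · (2,1)A 3/5 unhappy · (2,2)B 2/5 unhappy · (2,4)A 2/3 ok
Row 3: (3,0)A 2/2 ok · (3,2)A 4/5 ok · (3,3)A 5/6 ok
Row 4: (4,2)A 5/6 ok · (4,3)A 6/7 ok · (4,4)A 3/4 ok
Row 5: (5,1)A 5/5 ok · (5,2)A 6/7 ok · (5,3)B 0/8 unhappy · (5,4)A 4/5 ok
Row 6: (6,0)A 2/2 ok · (6,1)A 4/4 ok · (6,2)A 4/5 ok · (6,3)A 4/5 ok · (6,4)A 2/3 ok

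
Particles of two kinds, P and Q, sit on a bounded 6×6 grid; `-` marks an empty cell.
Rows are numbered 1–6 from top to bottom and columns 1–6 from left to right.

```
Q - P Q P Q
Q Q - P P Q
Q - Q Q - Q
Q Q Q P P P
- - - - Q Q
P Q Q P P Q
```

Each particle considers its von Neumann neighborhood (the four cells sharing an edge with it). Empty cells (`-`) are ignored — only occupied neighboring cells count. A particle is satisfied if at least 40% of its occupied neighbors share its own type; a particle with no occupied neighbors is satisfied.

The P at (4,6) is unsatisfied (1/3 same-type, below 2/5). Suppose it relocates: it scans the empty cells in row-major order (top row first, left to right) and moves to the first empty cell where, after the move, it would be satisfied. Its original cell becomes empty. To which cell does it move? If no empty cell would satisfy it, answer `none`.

(2,3)

Vacating (4,6). Empty cells in order:
  (1,2): 1/3 same-type → still unsatisfied.
  (2,3): 2/4 same-type → satisfied — stop here.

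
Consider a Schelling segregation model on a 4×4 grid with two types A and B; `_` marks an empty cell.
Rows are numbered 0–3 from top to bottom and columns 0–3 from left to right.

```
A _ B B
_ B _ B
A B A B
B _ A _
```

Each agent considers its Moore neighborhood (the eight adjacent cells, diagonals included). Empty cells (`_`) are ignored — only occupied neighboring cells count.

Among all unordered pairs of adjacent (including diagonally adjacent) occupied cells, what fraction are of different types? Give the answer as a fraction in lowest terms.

Scan each occupied cell's neighbors to the right and below (and the two forward diagonals) so each pair is counted once.
From row 0: 1 unlike of 5 pairs (running 1/5).
From row 1: 3 unlike of 5 pairs (running 4/10).
From row 2: 6 unlike of 8 pairs (running 10/18).
Total adjacent occupied pairs: 18; unlike-type pairs: 10.
10/18 reduces to 5/9.

5/9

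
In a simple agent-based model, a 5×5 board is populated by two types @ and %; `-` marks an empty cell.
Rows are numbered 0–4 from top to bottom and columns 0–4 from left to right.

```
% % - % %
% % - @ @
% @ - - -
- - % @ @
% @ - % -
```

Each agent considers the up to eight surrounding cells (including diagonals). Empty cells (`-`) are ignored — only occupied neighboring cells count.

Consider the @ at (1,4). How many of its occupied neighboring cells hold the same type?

1

Occupied neighbors of (1,4): (0,3)=%, (0,4)=%, (1,3)=@.
Same type (@): 1 of 3.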